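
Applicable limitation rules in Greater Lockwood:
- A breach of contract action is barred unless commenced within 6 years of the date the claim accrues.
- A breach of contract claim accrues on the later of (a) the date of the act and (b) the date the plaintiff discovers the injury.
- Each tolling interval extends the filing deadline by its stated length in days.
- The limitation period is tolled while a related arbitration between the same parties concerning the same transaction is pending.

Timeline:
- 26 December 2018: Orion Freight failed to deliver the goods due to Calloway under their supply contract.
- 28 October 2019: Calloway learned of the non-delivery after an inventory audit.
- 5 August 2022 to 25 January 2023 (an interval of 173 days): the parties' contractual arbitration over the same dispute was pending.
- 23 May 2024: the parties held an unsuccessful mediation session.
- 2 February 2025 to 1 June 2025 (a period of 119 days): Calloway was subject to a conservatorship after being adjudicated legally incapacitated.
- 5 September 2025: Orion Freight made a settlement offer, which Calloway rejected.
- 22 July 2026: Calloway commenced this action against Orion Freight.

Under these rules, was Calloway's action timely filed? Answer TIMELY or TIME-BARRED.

The claim accrued on 28 October 2019 — the later of the 26 December 2018 act and the 28 October 2019 discovery.
6 years from 28 October 2019 is 28 October 2025.
Because the pending related arbitration ran from 5 August 2022 to 25 January 2023, the deadline is extended by 173 days to 19 April 2026.
The plaintiff's legal incapacity from 2 February 2025 to 1 June 2025 does not toll the period, because no stated rule makes the plaintiff's incapacity a tolling event.
The other events in the timeline have no effect on the limitation period under the stated rules.
Calloway filed on 22 July 2026, after the 19 April 2026 deadline, so the action is time-barred.

TIME-BARRED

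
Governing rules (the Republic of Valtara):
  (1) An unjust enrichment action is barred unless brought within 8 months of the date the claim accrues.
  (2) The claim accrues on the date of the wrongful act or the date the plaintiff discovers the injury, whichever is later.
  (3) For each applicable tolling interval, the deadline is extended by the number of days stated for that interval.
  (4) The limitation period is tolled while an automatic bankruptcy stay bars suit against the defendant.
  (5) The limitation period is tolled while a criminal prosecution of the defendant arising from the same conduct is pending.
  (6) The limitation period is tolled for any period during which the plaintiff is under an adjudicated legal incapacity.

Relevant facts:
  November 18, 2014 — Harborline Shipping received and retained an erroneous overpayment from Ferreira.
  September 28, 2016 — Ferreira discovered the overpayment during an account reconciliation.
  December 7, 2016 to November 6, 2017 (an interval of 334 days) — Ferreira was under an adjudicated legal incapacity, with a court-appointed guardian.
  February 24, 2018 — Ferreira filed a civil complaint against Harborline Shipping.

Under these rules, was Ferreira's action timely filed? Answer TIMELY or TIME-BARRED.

Because discovery on September 28, 2016 post-dates the November 18, 2014 act, accrual under the later-of rule falls on September 28, 2016.
Adding the 8 months base period to September 28, 2016 gives a deadline of May 28, 2017, before any tolling.
Because the plaintiff's legal incapacity ran from December 7, 2016 to November 6, 2017, the deadline is extended by 334 days to April 27, 2018.
Ferreira filed on February 24, 2018, before the April 27, 2018 deadline, so the action is timely.

TIMELY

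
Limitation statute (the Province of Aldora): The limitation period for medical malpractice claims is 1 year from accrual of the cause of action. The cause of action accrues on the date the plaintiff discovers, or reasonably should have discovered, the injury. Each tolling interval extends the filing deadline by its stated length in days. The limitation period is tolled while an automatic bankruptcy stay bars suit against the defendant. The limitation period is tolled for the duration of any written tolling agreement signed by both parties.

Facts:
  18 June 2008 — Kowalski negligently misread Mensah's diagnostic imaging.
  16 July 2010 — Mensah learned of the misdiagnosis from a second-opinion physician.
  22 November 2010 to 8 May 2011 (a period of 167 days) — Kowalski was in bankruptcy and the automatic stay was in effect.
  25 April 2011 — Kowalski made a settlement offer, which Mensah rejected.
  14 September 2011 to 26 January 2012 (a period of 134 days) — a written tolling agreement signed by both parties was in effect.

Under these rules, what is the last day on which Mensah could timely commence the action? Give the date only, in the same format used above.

12 May 2012

Accrual is tied to discovery, so the period began on 16 July 2010 rather than on 18 June 2008 when the act occurred.
1 year from 16 July 2010 is 16 July 2011.
The period was tolled for 167 days by the automatic bankruptcy stay (22 November 2010 to 8 May 2011), pushing the deadline to 30 December 2011.
Because the written tolling agreement ran from 14 September 2011 to 26 January 2012, the deadline is extended by 134 days to 12 May 2012.
None of the other events listed affects the running of the period under the stated rules.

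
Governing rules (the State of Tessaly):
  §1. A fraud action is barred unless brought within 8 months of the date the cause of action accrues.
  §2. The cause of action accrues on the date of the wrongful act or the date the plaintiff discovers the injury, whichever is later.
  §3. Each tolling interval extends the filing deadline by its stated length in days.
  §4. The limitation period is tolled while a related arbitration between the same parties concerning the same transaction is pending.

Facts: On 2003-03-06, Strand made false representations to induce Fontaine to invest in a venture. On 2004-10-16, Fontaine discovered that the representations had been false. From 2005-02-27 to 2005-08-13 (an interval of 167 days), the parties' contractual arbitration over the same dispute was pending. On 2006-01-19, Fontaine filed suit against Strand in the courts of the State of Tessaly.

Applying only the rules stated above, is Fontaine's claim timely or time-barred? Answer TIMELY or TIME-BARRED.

TIME-BARRED

Taking the later of the act (2003-03-06) and discovery (2004-10-16), the claim accrued on 2004-10-16.
Adding the 8 months base period to 2004-10-16 gives a deadline of 2005-06-16, before any tolling.
The pending related arbitration from 2005-02-27 to 2005-08-13 tolled the period for 167 days, extending the deadline to 2005-11-30.
Filing on 2006-01-19 missed the 2005-11-30 deadline — the action is time-barred.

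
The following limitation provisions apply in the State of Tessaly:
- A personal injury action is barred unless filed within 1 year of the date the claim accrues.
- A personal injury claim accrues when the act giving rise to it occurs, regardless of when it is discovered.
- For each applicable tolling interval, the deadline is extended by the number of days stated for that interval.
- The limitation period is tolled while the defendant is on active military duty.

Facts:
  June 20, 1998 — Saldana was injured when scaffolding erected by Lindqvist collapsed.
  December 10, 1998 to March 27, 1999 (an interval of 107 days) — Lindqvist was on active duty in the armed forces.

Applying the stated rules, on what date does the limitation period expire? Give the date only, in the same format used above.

October 5, 1999

The claim accrued on June 20, 1998, when the wrongful act occurred.
1 year from June 20, 1998 is June 20, 1999.
Because the defendant's active military service ran from December 10, 1998 to March 27, 1999, the deadline is extended by 107 days to October 5, 1999.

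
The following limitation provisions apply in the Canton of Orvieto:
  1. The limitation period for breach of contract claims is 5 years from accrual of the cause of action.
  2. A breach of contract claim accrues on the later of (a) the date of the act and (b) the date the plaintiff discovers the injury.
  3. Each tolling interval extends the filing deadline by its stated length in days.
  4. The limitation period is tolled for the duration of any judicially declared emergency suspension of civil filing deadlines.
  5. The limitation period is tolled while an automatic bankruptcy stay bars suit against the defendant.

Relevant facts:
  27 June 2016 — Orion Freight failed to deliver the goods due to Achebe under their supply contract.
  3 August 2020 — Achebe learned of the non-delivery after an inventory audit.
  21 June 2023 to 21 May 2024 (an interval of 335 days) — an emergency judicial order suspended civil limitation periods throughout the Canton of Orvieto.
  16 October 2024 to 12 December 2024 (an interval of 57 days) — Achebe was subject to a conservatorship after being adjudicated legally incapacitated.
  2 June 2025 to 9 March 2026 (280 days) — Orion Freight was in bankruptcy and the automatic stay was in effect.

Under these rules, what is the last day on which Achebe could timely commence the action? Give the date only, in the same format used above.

10 April 2027

Because discovery on 3 August 2020 post-dates the 27 June 2016 act, accrual under the later-of rule falls on 3 August 2020.
Adding the 5 years base period to 3 August 2020 gives a deadline of 3 August 2025, before any tolling.
The period was tolled for 335 days by the emergency suspension of filing deadlines (21 June 2023 to 21 May 2024), pushing the deadline to 4 July 2026.
Because the automatic bankruptcy stay ran from 2 June 2025 to 9 March 2026, the deadline is extended by 280 days to 10 April 2027.
Although the plaintiff's incapacity ran from 16 October 2024 to 12 December 2024, the stated rules do not make that a tolling event, so it is disregarded.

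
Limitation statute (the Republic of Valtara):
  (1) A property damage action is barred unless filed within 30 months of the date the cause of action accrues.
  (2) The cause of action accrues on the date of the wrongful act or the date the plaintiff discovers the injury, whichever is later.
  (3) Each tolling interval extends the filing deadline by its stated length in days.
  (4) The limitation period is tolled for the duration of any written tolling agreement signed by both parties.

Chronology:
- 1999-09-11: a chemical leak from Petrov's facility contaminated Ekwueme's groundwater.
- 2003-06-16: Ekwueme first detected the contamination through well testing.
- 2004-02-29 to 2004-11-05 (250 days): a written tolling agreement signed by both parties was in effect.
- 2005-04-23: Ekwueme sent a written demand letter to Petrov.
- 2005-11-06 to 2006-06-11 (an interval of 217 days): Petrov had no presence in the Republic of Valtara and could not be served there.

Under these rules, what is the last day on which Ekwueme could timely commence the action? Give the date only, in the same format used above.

Because discovery on 2003-06-16 post-dates the 1999-09-11 act, accrual under the later-of rule falls on 2003-06-16.
30 months from 2003-06-16 is 2005-12-16.
The written tolling agreement from 2004-02-29 to 2004-11-05 tolled the period for 250 days, extending the deadline to 2006-08-23.
Although the defendant's absence ran from 2005-11-06 to 2006-06-11, the stated rules do not make that a tolling event, so it is disregarded.
The other events in the timeline have no effect on the limitation period under the stated rules.

2006-08-23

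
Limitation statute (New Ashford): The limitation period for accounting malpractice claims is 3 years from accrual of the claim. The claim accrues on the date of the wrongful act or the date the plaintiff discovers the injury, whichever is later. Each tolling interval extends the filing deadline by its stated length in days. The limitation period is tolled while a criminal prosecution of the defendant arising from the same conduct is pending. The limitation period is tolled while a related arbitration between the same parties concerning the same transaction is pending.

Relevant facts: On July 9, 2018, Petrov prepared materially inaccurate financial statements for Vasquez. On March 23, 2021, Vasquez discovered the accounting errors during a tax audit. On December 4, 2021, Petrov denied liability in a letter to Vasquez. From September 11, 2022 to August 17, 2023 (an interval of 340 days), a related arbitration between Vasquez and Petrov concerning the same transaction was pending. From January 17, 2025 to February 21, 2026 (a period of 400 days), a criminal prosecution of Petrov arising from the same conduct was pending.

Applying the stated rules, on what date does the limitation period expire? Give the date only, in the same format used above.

April 2, 2026

Taking the later of the act (July 9, 2018) and discovery (March 23, 2021), the claim accrued on March 23, 2021.
3 years from March 23, 2021 is March 23, 2024.
The pending related arbitration from September 11, 2022 to August 17, 2023 tolled the period for 340 days, extending the deadline to February 26, 2025.
The pending criminal prosecution from January 17, 2025 to February 21, 2026 tolled the period for 400 days, extending the deadline to April 2, 2026.
The other events in the timeline have no effect on the limitation period under the stated rules.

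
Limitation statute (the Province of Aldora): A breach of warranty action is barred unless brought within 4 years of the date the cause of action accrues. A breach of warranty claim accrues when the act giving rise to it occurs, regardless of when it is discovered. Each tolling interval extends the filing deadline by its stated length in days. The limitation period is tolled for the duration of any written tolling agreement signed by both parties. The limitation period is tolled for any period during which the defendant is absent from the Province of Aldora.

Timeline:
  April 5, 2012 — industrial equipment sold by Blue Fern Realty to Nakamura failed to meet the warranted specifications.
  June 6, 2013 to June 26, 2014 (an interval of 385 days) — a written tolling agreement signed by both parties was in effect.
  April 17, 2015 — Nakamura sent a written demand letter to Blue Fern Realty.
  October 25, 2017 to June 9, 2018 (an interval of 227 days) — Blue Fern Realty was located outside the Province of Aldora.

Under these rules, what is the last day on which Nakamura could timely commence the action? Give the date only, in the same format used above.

The claim accrued on April 5, 2012, when the wrongful act occurred.
The untolled deadline — 4 years after April 5, 2012 — is April 5, 2016.
Because the written tolling agreement ran from June 6, 2013 to June 26, 2014, the deadline is extended by 385 days to April 25, 2017.
The defendant's absence from the jurisdiction starting October 25, 2017 came too late — the period had run on April 25, 2017 — and so does not extend the deadline.
Nothing else in the chronology tolls or restarts the period.

April 25, 2017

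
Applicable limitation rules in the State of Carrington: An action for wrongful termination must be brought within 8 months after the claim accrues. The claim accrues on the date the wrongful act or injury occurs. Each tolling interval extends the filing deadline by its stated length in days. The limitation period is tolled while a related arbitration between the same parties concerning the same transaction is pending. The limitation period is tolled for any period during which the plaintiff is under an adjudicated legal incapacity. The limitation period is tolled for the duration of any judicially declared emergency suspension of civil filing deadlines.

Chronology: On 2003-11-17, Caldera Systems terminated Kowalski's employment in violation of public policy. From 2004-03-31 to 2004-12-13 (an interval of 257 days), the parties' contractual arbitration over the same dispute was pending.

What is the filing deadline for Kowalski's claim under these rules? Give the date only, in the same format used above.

The claim accrued on 2003-11-17, when the wrongful act occurred.
The untolled deadline — 8 months after 2003-11-17 — is 2004-07-17.
The pending related arbitration from 2004-03-31 to 2004-12-13 tolled the period for 257 days, extending the deadline to 2005-03-31.

2005-03-31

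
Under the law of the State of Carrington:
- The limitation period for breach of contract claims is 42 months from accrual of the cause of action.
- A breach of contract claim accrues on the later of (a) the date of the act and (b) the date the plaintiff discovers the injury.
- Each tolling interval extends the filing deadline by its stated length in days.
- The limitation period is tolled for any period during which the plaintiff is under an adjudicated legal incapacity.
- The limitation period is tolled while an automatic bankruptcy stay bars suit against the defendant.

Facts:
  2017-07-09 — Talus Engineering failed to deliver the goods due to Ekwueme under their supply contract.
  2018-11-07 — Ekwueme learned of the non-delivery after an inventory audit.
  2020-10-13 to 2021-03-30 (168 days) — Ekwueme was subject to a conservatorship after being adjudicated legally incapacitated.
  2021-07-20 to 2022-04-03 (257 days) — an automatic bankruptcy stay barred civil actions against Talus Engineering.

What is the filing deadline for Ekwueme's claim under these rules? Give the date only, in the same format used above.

Taking the later of the act (2017-07-09) and discovery (2018-11-07), the claim accrued on 2018-11-07.
42 months from 2018-11-07 is 2022-05-07.
The period was tolled for 168 days by the plaintiff's legal incapacity (2020-10-13 to 2021-03-30), pushing the deadline to 2022-10-22.
The period was tolled for 257 days by the automatic bankruptcy stay (2021-07-20 to 2022-04-03), pushing the deadline to 2023-07-06.

2023-07-06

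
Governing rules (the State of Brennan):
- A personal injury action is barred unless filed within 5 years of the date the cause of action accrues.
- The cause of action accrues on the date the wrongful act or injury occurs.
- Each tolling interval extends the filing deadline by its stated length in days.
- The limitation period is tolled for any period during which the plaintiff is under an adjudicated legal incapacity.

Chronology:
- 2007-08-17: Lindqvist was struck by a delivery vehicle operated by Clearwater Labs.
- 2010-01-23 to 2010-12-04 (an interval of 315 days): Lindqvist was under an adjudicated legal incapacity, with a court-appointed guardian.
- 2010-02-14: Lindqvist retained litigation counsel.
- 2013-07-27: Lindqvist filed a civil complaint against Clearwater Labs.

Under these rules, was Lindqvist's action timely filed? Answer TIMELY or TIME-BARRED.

TIME-BARRED

The cause of action accrued on 2007-08-17, the date of the act.
Adding the 5 years base period to 2007-08-17 gives a deadline of 2012-08-17, before any tolling.
Because the plaintiff's legal incapacity ran from 2010-01-23 to 2010-12-04, the deadline is extended by 315 days to 2013-06-28.
None of the other events listed affects the running of the period under the stated rules.
The 2013-07-27 filing falls after the 2013-06-28 deadline; the claim is time-barred.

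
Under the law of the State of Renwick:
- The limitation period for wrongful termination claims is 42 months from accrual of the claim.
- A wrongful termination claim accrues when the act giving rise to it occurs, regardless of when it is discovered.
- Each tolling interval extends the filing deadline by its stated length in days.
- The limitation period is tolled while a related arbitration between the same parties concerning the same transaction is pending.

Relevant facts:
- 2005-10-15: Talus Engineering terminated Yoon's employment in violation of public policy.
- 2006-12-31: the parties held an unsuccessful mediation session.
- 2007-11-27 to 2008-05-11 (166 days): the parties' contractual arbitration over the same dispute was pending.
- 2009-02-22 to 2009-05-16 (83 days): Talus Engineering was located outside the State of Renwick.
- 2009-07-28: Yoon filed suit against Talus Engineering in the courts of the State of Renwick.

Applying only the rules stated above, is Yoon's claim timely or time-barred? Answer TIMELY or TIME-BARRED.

TIMELY

The limitation period began to run on 2005-10-15.
42 months from 2005-10-15 is 2009-04-15.
Because the pending related arbitration ran from 2007-11-27 to 2008-05-11, the deadline is extended by 166 days to 2009-09-28.
The defendant's absence from the jurisdiction from 2009-02-22 to 2009-05-16 does not toll the period, because no stated rule makes the defendant's absence a tolling event.
None of the other events listed affects the running of the period under the stated rules.
Filing on 2009-07-28 beat the 2009-09-28 deadline — the action is timely.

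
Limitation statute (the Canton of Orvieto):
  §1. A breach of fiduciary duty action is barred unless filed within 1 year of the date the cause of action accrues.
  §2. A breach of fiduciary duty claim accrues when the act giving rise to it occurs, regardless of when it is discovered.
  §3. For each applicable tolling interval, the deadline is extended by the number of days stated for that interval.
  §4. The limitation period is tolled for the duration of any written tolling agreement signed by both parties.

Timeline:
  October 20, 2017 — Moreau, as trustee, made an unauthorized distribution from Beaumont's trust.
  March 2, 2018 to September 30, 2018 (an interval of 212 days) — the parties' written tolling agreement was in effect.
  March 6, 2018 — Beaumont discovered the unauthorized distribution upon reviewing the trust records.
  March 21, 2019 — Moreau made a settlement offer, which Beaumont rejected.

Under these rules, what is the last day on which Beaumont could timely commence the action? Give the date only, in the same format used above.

Because the rule ties accrual to occurrence, the claim accrued on October 20, 2017, not on the March 6, 2018 discovery date.
The untolled deadline — 1 year after October 20, 2017 — is October 20, 2018.
The period was tolled for 212 days by the written tolling agreement (March 2, 2018 to September 30, 2018), pushing the deadline to May 20, 2019.
None of the other events listed affects the running of the period under the stated rules.

May 20, 2019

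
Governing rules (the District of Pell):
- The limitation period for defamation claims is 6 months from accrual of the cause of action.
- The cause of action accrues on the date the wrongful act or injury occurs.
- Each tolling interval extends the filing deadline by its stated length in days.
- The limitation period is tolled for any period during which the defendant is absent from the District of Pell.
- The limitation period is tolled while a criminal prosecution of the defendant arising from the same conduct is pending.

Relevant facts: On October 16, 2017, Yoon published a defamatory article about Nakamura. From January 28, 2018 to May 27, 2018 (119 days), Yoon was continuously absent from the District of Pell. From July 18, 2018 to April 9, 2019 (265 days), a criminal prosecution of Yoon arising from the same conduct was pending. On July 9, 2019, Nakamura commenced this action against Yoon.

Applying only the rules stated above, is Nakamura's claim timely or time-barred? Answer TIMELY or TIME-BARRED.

TIME-BARRED

The limitation period began to run on October 16, 2017.
6 months from October 16, 2017 is April 16, 2018.
Because the defendant's absence from the jurisdiction ran from January 28, 2018 to May 27, 2018, the deadline is extended by 119 days to August 13, 2018.
The pending criminal prosecution from July 18, 2018 to April 9, 2019 tolled the period for 265 days, extending the deadline to May 5, 2019.
Nakamura filed on July 9, 2019, after the May 5, 2019 deadline, so the action is time-barred.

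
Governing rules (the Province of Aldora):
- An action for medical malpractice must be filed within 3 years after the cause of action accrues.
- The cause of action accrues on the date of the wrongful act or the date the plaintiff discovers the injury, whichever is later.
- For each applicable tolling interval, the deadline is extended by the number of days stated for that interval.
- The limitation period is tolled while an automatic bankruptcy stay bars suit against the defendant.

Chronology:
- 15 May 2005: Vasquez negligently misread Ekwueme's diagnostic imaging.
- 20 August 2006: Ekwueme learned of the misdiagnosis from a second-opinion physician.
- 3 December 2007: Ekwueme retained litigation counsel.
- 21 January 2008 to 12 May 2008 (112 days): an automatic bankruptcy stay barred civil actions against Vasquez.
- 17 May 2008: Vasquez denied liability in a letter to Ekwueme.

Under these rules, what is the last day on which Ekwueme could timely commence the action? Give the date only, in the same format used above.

10 December 2009

Taking the later of the act (15 May 2005) and discovery (20 August 2006), the claim accrued on 20 August 2006.
The untolled deadline — 3 years after 20 August 2006 — is 20 August 2009.
The automatic bankruptcy stay from 21 January 2008 to 12 May 2008 tolled the period for 112 days, extending the deadline to 10 December 2009.
Nothing else in the chronology tolls or restarts the period.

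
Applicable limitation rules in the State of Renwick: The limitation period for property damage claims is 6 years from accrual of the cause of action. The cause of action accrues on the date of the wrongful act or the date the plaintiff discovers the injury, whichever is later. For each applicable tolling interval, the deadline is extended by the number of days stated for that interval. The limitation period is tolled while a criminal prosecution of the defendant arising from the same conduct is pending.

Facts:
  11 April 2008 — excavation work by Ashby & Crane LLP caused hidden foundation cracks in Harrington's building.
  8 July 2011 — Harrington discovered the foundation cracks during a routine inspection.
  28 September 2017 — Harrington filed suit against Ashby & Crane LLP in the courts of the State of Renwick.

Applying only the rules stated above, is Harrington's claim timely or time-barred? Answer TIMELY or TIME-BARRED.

TIME-BARRED

The claim accrued on 8 July 2011 — the later of the 11 April 2008 act and the 8 July 2011 discovery.
Adding the 6 years base period to 8 July 2011 gives a deadline of 8 July 2017, before any tolling.
Harrington filed on 28 September 2017, after the 8 July 2017 deadline, so the action is time-barred.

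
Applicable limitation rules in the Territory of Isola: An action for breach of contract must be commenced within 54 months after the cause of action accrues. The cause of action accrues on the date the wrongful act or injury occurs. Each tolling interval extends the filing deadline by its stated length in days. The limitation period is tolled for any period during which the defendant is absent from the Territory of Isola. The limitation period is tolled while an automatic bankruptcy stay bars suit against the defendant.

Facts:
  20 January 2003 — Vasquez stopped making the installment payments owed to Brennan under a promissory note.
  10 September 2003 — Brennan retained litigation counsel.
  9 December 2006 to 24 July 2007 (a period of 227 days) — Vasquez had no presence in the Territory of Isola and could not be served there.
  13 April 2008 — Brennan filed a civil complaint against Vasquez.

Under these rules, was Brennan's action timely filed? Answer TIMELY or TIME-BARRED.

The cause of action accrued on 20 January 2003, the date of the act.
54 months from 20 January 2003 is 20 July 2007.
Because the defendant's absence from the jurisdiction ran from 9 December 2006 to 24 July 2007, the deadline is extended by 227 days to 3 March 2008.
Nothing else in the chronology tolls or restarts the period.
The 13 April 2008 filing falls after the 3 March 2008 deadline; the claim is time-barred.

TIME-BARRED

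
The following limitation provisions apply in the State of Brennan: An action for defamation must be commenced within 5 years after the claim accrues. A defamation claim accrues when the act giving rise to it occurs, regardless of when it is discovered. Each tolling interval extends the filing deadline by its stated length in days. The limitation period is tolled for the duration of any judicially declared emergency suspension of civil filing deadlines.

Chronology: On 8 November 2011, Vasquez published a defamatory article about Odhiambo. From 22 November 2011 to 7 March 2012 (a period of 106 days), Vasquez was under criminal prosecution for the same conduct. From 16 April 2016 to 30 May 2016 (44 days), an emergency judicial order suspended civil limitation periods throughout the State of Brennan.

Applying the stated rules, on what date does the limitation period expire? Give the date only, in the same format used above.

22 December 2016

The limitation period began to run on 8 November 2011.
Adding the 5 years base period to 8 November 2011 gives a deadline of 8 November 2016, before any tolling.
The emergency suspension of filing deadlines from 16 April 2016 to 30 May 2016 tolled the period for 44 days, extending the deadline to 22 December 2016.
No stated provision tolls the period for a criminal prosecution, so the interval from 22 November 2011 to 7 March 2012 has no effect on the deadline.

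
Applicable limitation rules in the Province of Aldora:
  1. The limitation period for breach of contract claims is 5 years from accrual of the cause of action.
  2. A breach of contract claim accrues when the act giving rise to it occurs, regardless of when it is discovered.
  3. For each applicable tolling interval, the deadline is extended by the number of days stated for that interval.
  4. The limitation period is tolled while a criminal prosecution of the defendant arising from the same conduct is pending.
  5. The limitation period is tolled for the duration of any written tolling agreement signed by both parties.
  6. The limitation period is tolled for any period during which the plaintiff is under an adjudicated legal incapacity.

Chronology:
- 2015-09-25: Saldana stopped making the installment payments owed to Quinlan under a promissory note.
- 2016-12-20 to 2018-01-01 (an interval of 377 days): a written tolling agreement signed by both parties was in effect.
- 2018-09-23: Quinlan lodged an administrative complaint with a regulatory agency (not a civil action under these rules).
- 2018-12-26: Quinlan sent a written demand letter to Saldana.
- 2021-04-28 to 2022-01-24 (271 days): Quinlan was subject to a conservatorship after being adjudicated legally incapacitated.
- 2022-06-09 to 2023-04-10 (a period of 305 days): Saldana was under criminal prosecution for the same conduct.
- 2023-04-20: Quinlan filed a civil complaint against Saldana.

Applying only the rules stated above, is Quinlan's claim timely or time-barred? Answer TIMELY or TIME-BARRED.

The claim accrued on 2015-09-25, when the wrongful act occurred.
5 years from 2015-09-25 is 2020-09-25.
Because the written tolling agreement ran from 2016-12-20 to 2018-01-01, the deadline is extended by 377 days to 2021-10-07.
The period was tolled for 271 days by the plaintiff's legal incapacity (2021-04-28 to 2022-01-24), pushing the deadline to 2022-07-05.
The pending criminal prosecution from 2022-06-09 to 2023-04-10 tolled the period for 305 days, extending the deadline to 2023-05-06.
None of the other events listed affects the running of the period under the stated rules.
Quinlan filed on 2023-04-20, before the 2023-05-06 deadline, so the action is timely.

TIMELY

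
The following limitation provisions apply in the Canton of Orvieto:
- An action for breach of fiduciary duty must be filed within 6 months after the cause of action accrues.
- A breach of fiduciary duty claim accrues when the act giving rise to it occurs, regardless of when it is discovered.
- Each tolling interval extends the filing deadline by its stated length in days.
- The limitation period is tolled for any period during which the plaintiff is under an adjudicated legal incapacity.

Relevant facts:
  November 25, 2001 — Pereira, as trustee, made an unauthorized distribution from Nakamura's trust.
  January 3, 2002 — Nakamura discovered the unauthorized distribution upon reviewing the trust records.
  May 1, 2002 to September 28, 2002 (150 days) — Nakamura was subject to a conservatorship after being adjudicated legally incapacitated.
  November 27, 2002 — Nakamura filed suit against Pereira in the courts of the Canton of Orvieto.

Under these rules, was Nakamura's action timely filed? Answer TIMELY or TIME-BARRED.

TIME-BARRED

The claim accrued on November 25, 2001, when the wrongful act occurred; under the stated occurrence rule the January 3, 2002 discovery does not delay accrual.
The untolled deadline — 6 months after November 25, 2001 — is May 25, 2002.
The period was tolled for 150 days by the plaintiff's legal incapacity (May 1, 2002 to September 28, 2002), pushing the deadline to October 22, 2002.
Nakamura filed on November 27, 2002, after the October 22, 2002 deadline, so the action is time-barred.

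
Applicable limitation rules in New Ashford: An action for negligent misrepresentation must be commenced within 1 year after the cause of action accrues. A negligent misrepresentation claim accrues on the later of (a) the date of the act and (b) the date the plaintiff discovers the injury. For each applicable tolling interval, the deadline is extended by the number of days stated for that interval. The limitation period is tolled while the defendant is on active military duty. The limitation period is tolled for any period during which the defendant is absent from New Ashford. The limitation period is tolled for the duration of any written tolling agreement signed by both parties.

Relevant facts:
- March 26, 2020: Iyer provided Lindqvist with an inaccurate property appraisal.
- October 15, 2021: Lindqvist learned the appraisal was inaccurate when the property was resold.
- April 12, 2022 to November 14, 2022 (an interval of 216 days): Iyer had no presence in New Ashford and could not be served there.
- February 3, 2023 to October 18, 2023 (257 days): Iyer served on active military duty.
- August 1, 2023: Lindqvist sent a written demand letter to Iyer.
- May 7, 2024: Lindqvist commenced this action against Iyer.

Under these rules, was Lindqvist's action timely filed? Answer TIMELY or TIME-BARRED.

Taking the later of the act (March 26, 2020) and discovery (October 15, 2021), the claim accrued on October 15, 2021.
The untolled deadline — 1 year after October 15, 2021 — is October 15, 2022.
The defendant's absence from the jurisdiction from April 12, 2022 to November 14, 2022 tolled the period for 216 days, extending the deadline to May 19, 2023.
The period was tolled for 257 days by the defendant's active military service (February 3, 2023 to October 18, 2023), pushing the deadline to January 31, 2024.
The other events in the timeline have no effect on the limitation period under the stated rules.
Lindqvist filed on May 7, 2024, after the January 31, 2024 deadline, so the action is time-barred.

TIME-BARRED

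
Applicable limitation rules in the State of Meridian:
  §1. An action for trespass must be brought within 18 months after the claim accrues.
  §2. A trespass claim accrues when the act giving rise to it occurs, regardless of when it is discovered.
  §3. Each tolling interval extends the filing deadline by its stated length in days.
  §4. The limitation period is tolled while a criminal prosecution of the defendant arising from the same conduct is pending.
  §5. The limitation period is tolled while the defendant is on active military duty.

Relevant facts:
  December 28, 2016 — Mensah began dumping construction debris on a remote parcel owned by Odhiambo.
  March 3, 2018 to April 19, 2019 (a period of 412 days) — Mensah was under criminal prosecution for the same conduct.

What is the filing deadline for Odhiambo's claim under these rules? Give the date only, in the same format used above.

August 14, 2019

The claim accrued on December 28, 2016, the date of the act.
The untolled deadline — 18 months after December 28, 2016 — is June 28, 2018.
The pending criminal prosecution from March 3, 2018 to April 19, 2019 tolled the period for 412 days, extending the deadline to August 14, 2019.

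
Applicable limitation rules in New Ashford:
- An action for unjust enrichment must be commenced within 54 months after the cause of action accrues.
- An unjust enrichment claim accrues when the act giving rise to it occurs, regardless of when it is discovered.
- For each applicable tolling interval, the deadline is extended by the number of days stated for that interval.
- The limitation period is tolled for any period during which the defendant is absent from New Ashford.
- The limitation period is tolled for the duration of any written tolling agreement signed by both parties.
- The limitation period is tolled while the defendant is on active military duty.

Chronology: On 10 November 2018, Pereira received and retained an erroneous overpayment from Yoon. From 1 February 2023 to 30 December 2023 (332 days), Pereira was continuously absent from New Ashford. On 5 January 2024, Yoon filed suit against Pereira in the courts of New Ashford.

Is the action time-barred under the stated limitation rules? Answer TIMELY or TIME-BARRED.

The cause of action accrued on 10 November 2018, the date of the act.
The untolled deadline — 54 months after 10 November 2018 — is 10 May 2023.
Because the defendant's absence from the jurisdiction ran from 1 February 2023 to 30 December 2023, the deadline is extended by 332 days to 6 April 2024.
The 5 January 2024 filing precedes the 6 April 2024 deadline; the claim is timely.

TIMELY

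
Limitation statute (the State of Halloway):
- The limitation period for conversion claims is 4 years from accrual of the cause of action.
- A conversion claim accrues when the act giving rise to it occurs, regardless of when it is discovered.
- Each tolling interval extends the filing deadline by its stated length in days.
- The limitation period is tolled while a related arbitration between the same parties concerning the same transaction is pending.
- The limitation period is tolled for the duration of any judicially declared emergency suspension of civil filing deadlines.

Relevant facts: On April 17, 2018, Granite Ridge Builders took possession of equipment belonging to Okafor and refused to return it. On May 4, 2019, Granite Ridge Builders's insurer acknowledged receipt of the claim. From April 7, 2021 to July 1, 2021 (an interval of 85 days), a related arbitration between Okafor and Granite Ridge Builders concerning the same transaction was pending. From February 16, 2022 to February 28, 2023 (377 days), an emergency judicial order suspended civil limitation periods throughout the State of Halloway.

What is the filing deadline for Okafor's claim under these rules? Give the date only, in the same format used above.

The limitation period began to run on April 17, 2018.
Adding the 4 years base period to April 17, 2018 gives a deadline of April 17, 2022, before any tolling.
The period was tolled for 85 days by the pending related arbitration (April 7, 2021 to July 1, 2021), pushing the deadline to July 11, 2022.
The period was tolled for 377 days by the emergency suspension of filing deadlines (February 16, 2022 to February 28, 2023), pushing the deadline to July 23, 2023.
Nothing else in the chronology tolls or restarts the period.

July 23, 2023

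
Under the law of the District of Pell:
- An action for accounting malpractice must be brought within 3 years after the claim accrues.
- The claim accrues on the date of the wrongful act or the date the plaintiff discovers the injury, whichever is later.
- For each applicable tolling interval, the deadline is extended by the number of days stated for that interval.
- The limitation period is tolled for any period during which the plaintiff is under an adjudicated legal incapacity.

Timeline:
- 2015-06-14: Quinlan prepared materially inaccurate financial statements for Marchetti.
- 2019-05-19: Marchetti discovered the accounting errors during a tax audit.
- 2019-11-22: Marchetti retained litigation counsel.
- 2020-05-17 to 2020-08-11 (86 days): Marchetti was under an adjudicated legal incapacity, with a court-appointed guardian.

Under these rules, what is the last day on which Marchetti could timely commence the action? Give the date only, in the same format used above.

2022-08-13

Taking the later of the act (2015-06-14) and discovery (2019-05-19), the claim accrued on 2019-05-19.
3 years from 2019-05-19 is 2022-05-19.
Because the plaintiff's legal incapacity ran from 2020-05-17 to 2020-08-11, the deadline is extended by 86 days to 2022-08-13.
Nothing else in the chronology tolls or restarts the period.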